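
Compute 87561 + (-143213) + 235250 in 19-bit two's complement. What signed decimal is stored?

179598

87561 + (-143213) = -55652 (1110010011010011100)
-55652 + 235250 = 179598 (0101011110110001110)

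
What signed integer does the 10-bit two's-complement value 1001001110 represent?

-434

MSB is 1, so the value is negative.
Unsigned reading: 590. Subtract 2^10 = 1024: 590 − 1024 = -434.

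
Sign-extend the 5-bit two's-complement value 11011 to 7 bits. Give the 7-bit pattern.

1111011

MSB of 11011 is 1; replicate it into the new high bits.
11|11011 → 1111011 (still -5).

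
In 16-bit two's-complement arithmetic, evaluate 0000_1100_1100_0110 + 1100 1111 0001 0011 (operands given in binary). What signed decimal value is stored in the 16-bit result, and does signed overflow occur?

0000_1100_1100_0110 → 0000110011000110 = 3270 (signed)
1100 1111 0001 0011 → 1100111100010011 = -12525 (signed)
  0000110011000110
+ 1100111100010011
= 1101101111011001
Result 1101101111011001: MSB = 1 → 56281 − 65536 = -9255.
Addends have opposite signs, so signed overflow cannot occur.

-9255; no overflow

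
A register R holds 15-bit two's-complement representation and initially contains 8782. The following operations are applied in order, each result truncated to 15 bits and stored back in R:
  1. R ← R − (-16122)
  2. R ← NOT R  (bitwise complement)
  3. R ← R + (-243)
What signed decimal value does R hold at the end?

7620

Start: R = 8782 = 010001001001110.
R = 8782 − (-16122) = 24904; wraps to -7864 = 110000101001000
R = NOT 110000101001000 = 001111010110111 = 7863
R = 7863 + (-243) = 7620 = 001110111000100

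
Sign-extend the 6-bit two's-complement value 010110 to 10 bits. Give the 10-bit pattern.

0000010110

MSB of 010110 is 0; replicate it into the new high bits.
0000|010110 → 0000010110 (still 22).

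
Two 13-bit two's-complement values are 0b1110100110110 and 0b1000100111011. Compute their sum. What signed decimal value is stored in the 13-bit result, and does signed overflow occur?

0b1110100110110 → 1110100110110 = -714 (signed)
0b1000100111011 → 1000100111011 = -3781 (signed)
  1110100110110
+ 1000100111011
= 0111001110001  (discard carry-out 1)
Result 0111001110001: MSB = 0 → value 3697.
Both addends are negative but the stored result is non-negative: signed overflow. The true value -714 + (-3781) = -4495 lies outside [-4096, 4095].

3697; overflow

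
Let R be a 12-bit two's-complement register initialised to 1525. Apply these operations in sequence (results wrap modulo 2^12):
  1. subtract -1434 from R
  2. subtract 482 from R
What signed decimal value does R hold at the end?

-1619

Start: R = 1525 = 010111110101.
R = 1525 − (-1434) = 2959; wraps to -1137 = 101110001111
R = -1137 − 482 = -1619 = 100110101101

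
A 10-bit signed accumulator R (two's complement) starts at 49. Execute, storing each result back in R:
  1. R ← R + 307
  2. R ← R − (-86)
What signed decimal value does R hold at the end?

442

Start: R = 49 = 0000110001.
R = 49 + 307 = 356 = 0101100100
R = 356 − (-86) = 442 = 0110111010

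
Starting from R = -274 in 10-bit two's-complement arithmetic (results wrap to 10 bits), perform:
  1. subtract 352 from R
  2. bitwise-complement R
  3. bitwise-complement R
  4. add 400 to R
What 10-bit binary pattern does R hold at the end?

1100011110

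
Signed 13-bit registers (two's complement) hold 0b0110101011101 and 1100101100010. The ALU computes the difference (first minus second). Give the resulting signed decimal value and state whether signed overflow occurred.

-3077; overflow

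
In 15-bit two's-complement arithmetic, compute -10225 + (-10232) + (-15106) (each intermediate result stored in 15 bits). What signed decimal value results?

-10225 + (-10232) = -20457 → wraps to 12311 (011000000010111)
12311 + (-15106) = -2795 (111010100010101)

-2795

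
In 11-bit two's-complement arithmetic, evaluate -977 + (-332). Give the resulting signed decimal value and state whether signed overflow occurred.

-977 → 10000101111
-332 → 11010110100
  10000101111
+ 11010110100
= 01011100011  (discard carry-out 1)
Result 01011100011: MSB = 0 → value 739.
Both addends are negative but the stored result is non-negative: signed overflow. The true value -977 + (-332) = -1309 lies outside [-1024, 1023].

739; overflow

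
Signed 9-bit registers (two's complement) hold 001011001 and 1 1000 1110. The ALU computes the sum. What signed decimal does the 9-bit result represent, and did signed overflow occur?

-25; no overflow

001011001 = 89 (signed)
1 1000 1110 → 110001110 = -114 (signed)
  001011001
+ 110001110
= 111100111
Result 111100111: MSB = 1 → 487 − 512 = -25.
Addends have opposite signs, so signed overflow cannot occur.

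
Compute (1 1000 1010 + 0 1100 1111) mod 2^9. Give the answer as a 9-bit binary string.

  110001010
+ 011001111
= 001011001  (discard carry-out 1)

001011001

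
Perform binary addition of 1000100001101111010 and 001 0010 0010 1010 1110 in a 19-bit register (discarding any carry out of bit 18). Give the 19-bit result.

  1000100001101111010
+ 0010010001010101110
= 1010110011000101000

1010110011000101000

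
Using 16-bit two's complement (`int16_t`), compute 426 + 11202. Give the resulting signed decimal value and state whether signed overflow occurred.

11628; no overflow

426 → 0000000110101010
11202 → 0010101111000010
  0000000110101010
+ 0010101111000010
= 0010110101101100
Result 0010110101101100: MSB = 0 → value 11628.
Both addends are non-negative and so is the stored result: no signed overflow.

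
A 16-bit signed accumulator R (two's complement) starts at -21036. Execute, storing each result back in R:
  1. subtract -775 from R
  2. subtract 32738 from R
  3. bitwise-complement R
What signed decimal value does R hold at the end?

Start: R = -21036 = 1010110111010100.
R = -21036 − (-775) = -20261 = 1011000011011011
R = -20261 − 32738 = -52999; wraps to 12537 = 0011000011111001
R = NOT 0011000011111001 = 1100111100000110 = -12538

-12538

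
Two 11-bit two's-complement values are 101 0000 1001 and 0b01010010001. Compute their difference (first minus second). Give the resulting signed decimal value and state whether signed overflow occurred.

101 0000 1001 → 10100001001 = -759 (signed)
0b01010010001 → 01010010001 = 657 (signed)
Subtract via negate-and-add: invert 01010010001 + 1 = 10101101111 (i.e. -657).
  10100001001
+ 10101101111
= 01001111000  (discard carry-out 1)
Result 01001111000: MSB = 0 → value 632.
Both addends (after negating the subtrahend) are negative but the stored result is non-negative: signed overflow. The true value -759 − 657 = -1416 lies outside [-1024, 1023].

632; overflow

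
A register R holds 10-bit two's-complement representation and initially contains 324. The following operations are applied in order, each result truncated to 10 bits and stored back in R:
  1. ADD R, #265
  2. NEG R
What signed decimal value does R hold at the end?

435

Start: R = 324 = 0101000100.
R = 324 + 265 = 589; wraps to -435 = 1001001101
R = −(-435) = 435 = 0110110011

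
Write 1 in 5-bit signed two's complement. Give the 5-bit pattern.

00001

1 is non-negative, so write it directly in 5 bits: 00001.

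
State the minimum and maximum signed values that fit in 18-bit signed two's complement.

min = -131072, max = 131071

Minimum: −2^17 = -131072.
Maximum: 2^17 − 1 = 131071.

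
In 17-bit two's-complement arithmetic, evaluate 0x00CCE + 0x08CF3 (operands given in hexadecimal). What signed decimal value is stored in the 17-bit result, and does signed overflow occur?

0x00CCE = 00000110011001110 = 3278 (signed)
0x08CF3 = 01000110011110011 = 36083 (signed)
  00000110011001110
+ 01000110011110011
= 01001100111000001
Result 01001100111000001: MSB = 0 → value 39361.
Both addends are non-negative and so is the stored result: no signed overflow.

39361; no overflow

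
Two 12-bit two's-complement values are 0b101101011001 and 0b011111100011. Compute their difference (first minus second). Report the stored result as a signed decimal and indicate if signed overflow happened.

886; overflow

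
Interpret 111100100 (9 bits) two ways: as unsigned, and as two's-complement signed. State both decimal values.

unsigned = 484, signed = -28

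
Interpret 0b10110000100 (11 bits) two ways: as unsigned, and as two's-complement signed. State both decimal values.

Unsigned: 10110000100 = 1412.
Signed: MSB=1 → 1412 − 2048 = -636.

unsigned = 1412, signed = -636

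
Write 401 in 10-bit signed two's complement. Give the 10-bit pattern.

0110010001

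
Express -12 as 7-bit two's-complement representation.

|-12| = 12 = 0001100 in 7 bits.
Invert the bits: 1110011. Add 1: 1110100.
Check: 1110100 reads as 116 − 128 = -12.

1110100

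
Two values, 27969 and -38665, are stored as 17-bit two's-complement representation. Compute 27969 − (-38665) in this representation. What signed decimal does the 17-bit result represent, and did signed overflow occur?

-64438; overflow

27969 → 00110110101000001
-38665 → 10110100011110111
Subtract via negate-and-add: invert 10110100011110111 + 1 = 01001011100001001 (i.e. 38665).
  00110110101000001
+ 01001011100001001
= 10000010001001010
Result 10000010001001010: MSB = 1 → 66634 − 131072 = -64438.
Both addends (after negating the subtrahend) are non-negative but the stored result is negative: signed overflow. The true value 27969 − (-38665) = 66634 lies outside [-65536, 65535].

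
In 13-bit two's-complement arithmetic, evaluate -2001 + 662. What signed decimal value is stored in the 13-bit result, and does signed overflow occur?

-2001 → 1100000101111
662 → 0001010010110
  1100000101111
+ 0001010010110
= 1101011000101
Result 1101011000101: MSB = 1 → 6853 − 8192 = -1339.
Addends have opposite signs, so signed overflow cannot occur.

-1339; no overflow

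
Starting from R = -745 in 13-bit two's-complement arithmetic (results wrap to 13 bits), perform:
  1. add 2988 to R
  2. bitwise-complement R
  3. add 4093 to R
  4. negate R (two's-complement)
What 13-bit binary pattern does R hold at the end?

1100011000111

Start: R = -745 = 1110100010111.
R = -745 + 2988 = 2243 = 0100011000011
R = NOT 0100011000011 = 1011100111100 = -2244
R = -2244 + 4093 = 1849 = 0011100111001
R = −(1849) = -1849 = 1100011000111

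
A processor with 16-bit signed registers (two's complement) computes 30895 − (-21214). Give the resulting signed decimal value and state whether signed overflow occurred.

30895 → 0111100010101111
-21214 → 1010110100100010
Subtract via negate-and-add: invert 1010110100100010 + 1 = 0101001011011110 (i.e. 21214).
  0111100010101111
+ 0101001011011110
= 1100101110001101
Result 1100101110001101: MSB = 1 → 52109 − 65536 = -13427.
Both addends (after negating the subtrahend) are non-negative but the stored result is negative: signed overflow. The true value 30895 − (-21214) = 52109 lies outside [-32768, 32767].

-13427; overflow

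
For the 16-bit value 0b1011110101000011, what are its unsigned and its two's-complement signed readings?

unsigned = 48451, signed = -17085

Unsigned: 1011110101000011 = 48451.
Signed: MSB=1 → 48451 − 65536 = -17085.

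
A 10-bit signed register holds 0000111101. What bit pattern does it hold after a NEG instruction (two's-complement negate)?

1111000011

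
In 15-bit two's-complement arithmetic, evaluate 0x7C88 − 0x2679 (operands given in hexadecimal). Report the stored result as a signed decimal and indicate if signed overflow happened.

0x7C88 = 111110010001000 = -888 (signed)
0x2679 = 010011001111001 = 9849 (signed)
Subtract via negate-and-add: invert 010011001111001 + 1 = 101100110000111 (i.e. -9849).
  111110010001000
+ 101100110000111
= 101011000001111  (discard carry-out 1)
Result 101011000001111: MSB = 1 → 22031 − 32768 = -10737.
Both addends (after negating the subtrahend) are negative and so is the stored result: no signed overflow.

-10737; no overflow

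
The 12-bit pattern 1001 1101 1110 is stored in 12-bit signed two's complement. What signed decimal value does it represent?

-1570

MSB is 1, so the value is negative.
Unsigned reading: 2526. Subtract 2^12 = 4096: 2526 − 4096 = -1570.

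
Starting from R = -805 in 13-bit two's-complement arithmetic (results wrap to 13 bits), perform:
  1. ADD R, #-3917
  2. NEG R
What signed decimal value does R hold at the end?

-3470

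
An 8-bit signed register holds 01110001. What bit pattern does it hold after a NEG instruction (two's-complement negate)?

10001111

Invert: 10001110. Add 1: 10001111.
Check: 01110001 = 113, 10001111 = -113.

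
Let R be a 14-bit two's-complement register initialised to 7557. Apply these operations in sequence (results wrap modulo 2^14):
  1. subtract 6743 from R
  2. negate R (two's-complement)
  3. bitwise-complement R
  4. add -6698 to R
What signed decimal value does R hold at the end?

Start: R = 7557 = 01110110000101.
R = 7557 − 6743 = 814 = 00001100101110
R = −(814) = -814 = 11110011010010
R = NOT 11110011010010 = 00001100101101 = 813
R = 813 + (-6698) = -5885 = 10100100000011

-5885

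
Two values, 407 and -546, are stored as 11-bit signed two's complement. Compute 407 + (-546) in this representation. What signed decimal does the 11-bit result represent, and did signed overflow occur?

-139; no overflow

407 → 00110010111
-546 → 10111011110
  00110010111
+ 10111011110
= 11101110101
Result 11101110101: MSB = 1 → 1909 − 2048 = -139.
Addends have opposite signs, so signed overflow cannot occur.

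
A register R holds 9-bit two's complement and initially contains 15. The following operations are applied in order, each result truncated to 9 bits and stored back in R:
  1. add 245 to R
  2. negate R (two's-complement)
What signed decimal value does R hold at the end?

Start: R = 15 = 000001111.
R = 15 + 245 = 260; wraps to -252 = 100000100
R = −(-252) = 252 = 011111100

252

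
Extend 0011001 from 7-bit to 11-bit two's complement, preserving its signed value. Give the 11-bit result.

MSB of 0011001 is 0; replicate it into the new high bits.
0000|0011001 → 00000011001 (still 25).

00000011001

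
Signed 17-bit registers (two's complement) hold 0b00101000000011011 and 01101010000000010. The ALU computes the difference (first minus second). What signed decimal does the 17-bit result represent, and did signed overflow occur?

0b00101000000011011 → 00101000000011011 = 20507 (signed)
01101010000000010 = 54274 (signed)
Subtract via negate-and-add: invert 01101010000000010 + 1 = 10010101111111110 (i.e. -54274).
  00101000000011011
+ 10010101111111110
= 10111110000011001
Result 10111110000011001: MSB = 1 → 97305 − 131072 = -33767.
Addends (after negating the subtrahend) have opposite signs, so signed overflow cannot occur.

-33767; no overflow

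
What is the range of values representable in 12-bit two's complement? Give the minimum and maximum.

min = -2048, max = 2047

Minimum: −2^11 = -2048.
Maximum: 2^11 − 1 = 2047.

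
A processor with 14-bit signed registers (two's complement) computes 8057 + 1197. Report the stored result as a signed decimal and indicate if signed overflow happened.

8057 → 01111101111001
1197 → 00010010101101
  01111101111001
+ 00010010101101
= 10010000100110
Result 10010000100110: MSB = 1 → 9254 − 16384 = -7130.
Both addends are non-negative but the stored result is negative: signed overflow. The true value 8057 + 1197 = 9254 lies outside [-8192, 8191].

-7130; overflow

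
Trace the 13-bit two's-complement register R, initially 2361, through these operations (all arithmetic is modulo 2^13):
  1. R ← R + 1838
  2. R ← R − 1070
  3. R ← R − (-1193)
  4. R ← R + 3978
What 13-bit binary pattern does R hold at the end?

Start: R = 2361 = 0100100111001.
R = 2361 + 1838 = 4199; wraps to -3993 = 1000001100111
R = -3993 − 1070 = -5063; wraps to 3129 = 0110000111001
R = 3129 − (-1193) = 4322; wraps to -3870 = 1000011100010
R = -3870 + 3978 = 108 = 0000001101100

0000001101100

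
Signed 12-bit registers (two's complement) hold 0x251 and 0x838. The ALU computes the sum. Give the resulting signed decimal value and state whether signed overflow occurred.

0x251 = 001001010001 = 593 (signed)
0x838 = 100000111000 = -1992 (signed)
  001001010001
+ 100000111000
= 101010001001
Result 101010001001: MSB = 1 → 2697 − 4096 = -1399.
Addends have opposite signs, so signed overflow cannot occur.

-1399; no overflow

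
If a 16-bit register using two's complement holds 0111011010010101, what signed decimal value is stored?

MSB is 0, so the value is non-negative: 0111011010010101 = 30357.

30357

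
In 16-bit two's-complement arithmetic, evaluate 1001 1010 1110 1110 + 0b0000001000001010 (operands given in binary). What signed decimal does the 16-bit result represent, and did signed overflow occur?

-25352; no overflow

1001 1010 1110 1110 → 1001101011101110 = -25874 (signed)
0b0000001000001010 → 0000001000001010 = 522 (signed)
  1001101011101110
+ 0000001000001010
= 1001110011111000
Result 1001110011111000: MSB = 1 → 40184 − 65536 = -25352.
Addends have opposite signs, so signed overflow cannot occur.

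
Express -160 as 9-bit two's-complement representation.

|-160| = 160 = 010100000 in 9 bits.
Invert the bits: 101011111. Add 1: 101100000.

101100000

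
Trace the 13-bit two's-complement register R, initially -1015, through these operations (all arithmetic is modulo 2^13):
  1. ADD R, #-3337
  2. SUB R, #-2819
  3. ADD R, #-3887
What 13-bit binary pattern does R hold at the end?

0101011010100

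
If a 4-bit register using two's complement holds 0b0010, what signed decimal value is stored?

2

MSB is 0, so the value is non-negative: 0010 = 2.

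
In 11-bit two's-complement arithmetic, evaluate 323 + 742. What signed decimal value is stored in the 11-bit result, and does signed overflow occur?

-983; overflow

323 → 00101000011
742 → 01011100110
  00101000011
+ 01011100110
= 10000101001
Result 10000101001: MSB = 1 → 1065 − 2048 = -983.
Both addends are non-negative but the stored result is negative: signed overflow. The true value 323 + 742 = 1065 lies outside [-1024, 1023].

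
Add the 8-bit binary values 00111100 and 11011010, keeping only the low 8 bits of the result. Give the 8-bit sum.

  00111100
+ 11011010
= 00010110  (discard carry-out 1)

00010110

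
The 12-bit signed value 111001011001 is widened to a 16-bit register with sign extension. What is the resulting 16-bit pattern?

1111111001011001

MSB of 111001011001 is 1; replicate it into the new high bits.
1111|111001011001 → 1111111001011001 (still -423).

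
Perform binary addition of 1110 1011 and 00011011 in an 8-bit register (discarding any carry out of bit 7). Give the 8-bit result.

  11101011
+ 00011011
= 00000110  (discard carry-out 1)

00000110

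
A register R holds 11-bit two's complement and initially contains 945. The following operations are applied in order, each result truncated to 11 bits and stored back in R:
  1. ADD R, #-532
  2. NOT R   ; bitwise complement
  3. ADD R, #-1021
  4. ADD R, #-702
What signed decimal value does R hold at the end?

Start: R = 945 = 01110110001.
R = 945 + (-532) = 413 = 00110011101
R = NOT 00110011101 = 11001100010 = -414
R = -414 + (-1021) = -1435; wraps to 613 = 01001100101
R = 613 + (-702) = -89 = 11110100111

-89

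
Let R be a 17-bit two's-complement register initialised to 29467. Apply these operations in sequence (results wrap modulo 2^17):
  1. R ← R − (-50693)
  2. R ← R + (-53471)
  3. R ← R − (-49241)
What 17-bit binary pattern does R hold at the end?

Start: R = 29467 = 00111001100011011.
R = 29467 − (-50693) = 80160; wraps to -50912 = 10011100100100000
R = -50912 + (-53471) = -104383; wraps to 26689 = 00110100001000001
R = 26689 − (-49241) = 75930; wraps to -55142 = 10010100010011010

10010100010011010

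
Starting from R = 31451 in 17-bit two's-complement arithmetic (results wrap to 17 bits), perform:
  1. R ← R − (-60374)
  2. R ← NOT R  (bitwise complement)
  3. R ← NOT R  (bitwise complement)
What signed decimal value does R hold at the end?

Start: R = 31451 = 00111101011011011.
R = 31451 − (-60374) = 91825; wraps to -39247 = 10110011010110001
R = NOT 10110011010110001 = 01001100101001110 = 39246
R = NOT 01001100101001110 = 10110011010110001 = -39247

-39247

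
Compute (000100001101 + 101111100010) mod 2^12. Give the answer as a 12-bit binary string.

110011101111

  000100001101
+ 101111100010
= 110011101111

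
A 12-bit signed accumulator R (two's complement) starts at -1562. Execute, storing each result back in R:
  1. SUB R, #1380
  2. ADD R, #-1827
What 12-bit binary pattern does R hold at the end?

110101011111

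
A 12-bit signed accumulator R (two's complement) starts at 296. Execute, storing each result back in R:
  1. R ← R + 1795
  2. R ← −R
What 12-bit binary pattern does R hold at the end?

Start: R = 296 = 000100101000.
R = 296 + 1795 = 2091; wraps to -2005 = 100000101011
R = −(-2005) = 2005 = 011111010101

011111010101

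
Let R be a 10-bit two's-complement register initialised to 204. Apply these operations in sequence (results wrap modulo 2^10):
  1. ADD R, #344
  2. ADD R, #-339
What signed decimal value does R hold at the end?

Start: R = 204 = 0011001100.
R = 204 + 344 = 548; wraps to -476 = 1000100100
R = -476 + (-339) = -815; wraps to 209 = 0011010001

209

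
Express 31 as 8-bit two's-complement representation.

31 is non-negative, so write it directly in 8 bits: 00011111.

00011111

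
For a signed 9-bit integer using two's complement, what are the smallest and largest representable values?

Minimum: −2^8 = -256.
Maximum: 2^8 − 1 = 255.

min = -256, max = 255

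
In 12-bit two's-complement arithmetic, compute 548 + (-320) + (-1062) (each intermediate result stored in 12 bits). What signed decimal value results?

-834

548 + (-320) = 228 (000011100100)
228 + (-1062) = -834 (110010111110)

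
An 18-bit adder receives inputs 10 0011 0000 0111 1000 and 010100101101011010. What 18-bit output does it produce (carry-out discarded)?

  100011000001111000
+ 010100101101011010
= 110111101111010010

110111101111010010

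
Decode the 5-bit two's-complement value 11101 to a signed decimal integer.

-3

MSB is 1, so the value is negative.
Invert: 00010. Add 1: 00011 = 3. So the value is −3.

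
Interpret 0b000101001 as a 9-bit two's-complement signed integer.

41

MSB is 0, so the value is non-negative: 000101001 = 41.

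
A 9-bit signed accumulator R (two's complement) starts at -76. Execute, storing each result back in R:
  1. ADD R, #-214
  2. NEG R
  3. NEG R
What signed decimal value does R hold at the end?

Start: R = -76 = 110110100.
R = -76 + (-214) = -290; wraps to 222 = 011011110
R = −(222) = -222 = 100100010
R = −(-222) = 222 = 011011110

222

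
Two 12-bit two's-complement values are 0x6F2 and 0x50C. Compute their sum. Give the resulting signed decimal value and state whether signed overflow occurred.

0x6F2 = 011011110010 = 1778 (signed)
0x50C = 010100001100 = 1292 (signed)
  011011110010
+ 010100001100
= 101111111110
Result 101111111110: MSB = 1 → 3070 − 4096 = -1026.
Both addends are non-negative but the stored result is negative: signed overflow. The true value 1778 + 1292 = 3070 lies outside [-2048, 2047].

-1026; overflow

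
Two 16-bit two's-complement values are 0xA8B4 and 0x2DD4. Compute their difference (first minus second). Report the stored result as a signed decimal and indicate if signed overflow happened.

31456; overflow

0xA8B4 = 1010100010110100 = -22348 (signed)
0x2DD4 = 0010110111010100 = 11732 (signed)
Subtract via negate-and-add: invert 0010110111010100 + 1 = 1101001000101100 (i.e. -11732).
  1010100010110100
+ 1101001000101100
= 0111101011100000  (discard carry-out 1)
Result 0111101011100000: MSB = 0 → value 31456.
Both addends (after negating the subtrahend) are negative but the stored result is non-negative: signed overflow. The true value -22348 − 11732 = -34080 lies outside [-32768, 32767].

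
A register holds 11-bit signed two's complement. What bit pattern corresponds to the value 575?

575 is non-negative, so write it directly in 11 bits: 01000111111.

01000111111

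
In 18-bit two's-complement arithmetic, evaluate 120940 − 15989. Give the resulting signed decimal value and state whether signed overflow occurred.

120940 → 011101100001101100
15989 → 000011111001110101
Subtract via negate-and-add: invert 000011111001110101 + 1 = 111100000110001011 (i.e. -15989).
  011101100001101100
+ 111100000110001011
= 011001100111110111  (discard carry-out 1)
Result 011001100111110111: MSB = 0 → value 104951.
Addends (after negating the subtrahend) have opposite signs, so signed overflow cannot occur.

104951; no overflow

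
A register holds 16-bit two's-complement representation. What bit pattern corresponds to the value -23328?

|-23328| = 23328 = 0101101100100000 in 16 bits.
Invert the bits: 1010010011011111. Add 1: 1010010011100000.
Check: 1010010011100000 reads as 42208 − 65536 = -23328.

1010010011100000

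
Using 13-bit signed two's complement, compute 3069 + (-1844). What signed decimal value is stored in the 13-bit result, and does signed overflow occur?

3069 → 0101111111101
-1844 → 1100011001100
  0101111111101
+ 1100011001100
= 0010011001001  (discard carry-out 1)
Result 0010011001001: MSB = 0 → value 1225.
Addends have opposite signs, so signed overflow cannot occur.

1225; no overflow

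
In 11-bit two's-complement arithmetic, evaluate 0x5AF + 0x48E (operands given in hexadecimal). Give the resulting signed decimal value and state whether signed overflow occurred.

573; overflow

0x5AF = 10110101111 = -593 (signed)
0x48E = 10010001110 = -882 (signed)
  10110101111
+ 10010001110
= 01000111101  (discard carry-out 1)
Result 01000111101: MSB = 0 → value 573.
Both addends are negative but the stored result is non-negative: signed overflow. The true value -593 + (-882) = -1475 lies outside [-1024, 1023].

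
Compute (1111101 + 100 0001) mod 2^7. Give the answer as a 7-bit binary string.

0111110

  1111101
+ 1000001
= 0111110  (discard carry-out 1)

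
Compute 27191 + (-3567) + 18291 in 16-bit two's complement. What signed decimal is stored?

27191 + (-3567) = 23624 (0101110001001000)
23624 + 18291 = 41915 → wraps to -23621 (1010001110111011)

-23621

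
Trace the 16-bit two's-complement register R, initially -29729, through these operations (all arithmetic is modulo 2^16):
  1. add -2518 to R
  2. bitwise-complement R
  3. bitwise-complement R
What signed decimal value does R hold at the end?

-32247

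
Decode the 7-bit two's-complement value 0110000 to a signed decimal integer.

MSB is 0, so the value is non-negative: 0110000 = 48.

48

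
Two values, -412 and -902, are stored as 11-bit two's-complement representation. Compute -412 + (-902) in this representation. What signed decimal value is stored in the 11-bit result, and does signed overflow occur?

734; overflow

-412 → 11001100100
-902 → 10001111010
  11001100100
+ 10001111010
= 01011011110  (discard carry-out 1)
Result 01011011110: MSB = 0 → value 734.
Both addends are negative but the stored result is non-negative: signed overflow. The true value -412 + (-902) = -1314 lies outside [-1024, 1023].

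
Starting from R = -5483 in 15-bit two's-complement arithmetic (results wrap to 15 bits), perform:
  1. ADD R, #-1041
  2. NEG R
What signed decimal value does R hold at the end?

Start: R = -5483 = 110101010010101.
R = -5483 + (-1041) = -6524 = 110011010000100
R = −(-6524) = 6524 = 001100101111100

6524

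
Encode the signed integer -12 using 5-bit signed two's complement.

10100

|-12| = 12 = 01100 in 5 bits.
Invert the bits: 10011. Add 1: 10100.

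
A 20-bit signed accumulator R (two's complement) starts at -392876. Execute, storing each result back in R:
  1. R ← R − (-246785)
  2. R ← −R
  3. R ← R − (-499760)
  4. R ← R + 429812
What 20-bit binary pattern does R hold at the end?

00000110100111001111

Start: R = -392876 = 10100000000101010100.
R = -392876 − (-246785) = -146091 = 11011100010101010101
R = −(-146091) = 146091 = 00100011101010101011
R = 146091 − (-499760) = 645851; wraps to -402725 = 10011101101011011011
R = -402725 + 429812 = 27087 = 00000110100111001111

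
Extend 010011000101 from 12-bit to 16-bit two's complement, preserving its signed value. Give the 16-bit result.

MSB of 010011000101 is 0; replicate it into the new high bits.
0000|010011000101 → 0000010011000101 (still 1221).

0000010011000101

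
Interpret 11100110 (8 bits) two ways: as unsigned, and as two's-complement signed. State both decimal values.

Unsigned: 11100110 = 230.
Signed: MSB=1 → 230 − 256 = -26.

unsigned = 230, signed = -26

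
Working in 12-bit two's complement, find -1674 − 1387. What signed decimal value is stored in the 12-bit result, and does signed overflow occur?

1035; overflow

-1674 → 100101110110
1387 → 010101101011
Subtract via negate-and-add: invert 010101101011 + 1 = 101010010101 (i.e. -1387).
  100101110110
+ 101010010101
= 010000001011  (discard carry-out 1)
Result 010000001011: MSB = 0 → value 1035.
Both addends (after negating the subtrahend) are negative but the stored result is non-negative: signed overflow. The true value -1674 − 1387 = -3061 lies outside [-2048, 2047].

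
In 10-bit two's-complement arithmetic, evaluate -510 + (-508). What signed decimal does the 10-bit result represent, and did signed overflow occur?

6; overflow

-510 → 1000000010
-508 → 1000000100
  1000000010
+ 1000000100
= 0000000110  (discard carry-out 1)
Result 0000000110: MSB = 0 → value 6.
Both addends are negative but the stored result is non-negative: signed overflow. The true value -510 + (-508) = -1018 lies outside [-512, 511].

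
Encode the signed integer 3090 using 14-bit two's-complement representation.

00110000010010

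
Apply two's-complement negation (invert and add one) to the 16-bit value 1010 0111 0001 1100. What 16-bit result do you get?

0101100011100100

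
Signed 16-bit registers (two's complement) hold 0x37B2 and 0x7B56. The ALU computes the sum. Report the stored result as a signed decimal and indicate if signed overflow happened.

-19704; overflow

0x37B2 = 0011011110110010 = 14258 (signed)
0x7B56 = 0111101101010110 = 31574 (signed)
  0011011110110010
+ 0111101101010110
= 1011001100001000
Result 1011001100001000: MSB = 1 → 45832 − 65536 = -19704.
Both addends are non-negative but the stored result is negative: signed overflow. The true value 14258 + 31574 = 45832 lies outside [-32768, 32767].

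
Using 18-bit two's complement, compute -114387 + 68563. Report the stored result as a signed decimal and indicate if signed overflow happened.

-114387 → 100100000100101101
68563 → 010000101111010011
  100100000100101101
+ 010000101111010011
= 110100110100000000
Result 110100110100000000: MSB = 1 → 216320 − 262144 = -45824.
Addends have opposite signs, so signed overflow cannot occur.

-45824; no overflow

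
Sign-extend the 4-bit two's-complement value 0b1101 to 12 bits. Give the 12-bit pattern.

MSB of 1101 is 1; replicate it into the new high bits.
11111111|1101 → 111111111101 (still -3).

111111111101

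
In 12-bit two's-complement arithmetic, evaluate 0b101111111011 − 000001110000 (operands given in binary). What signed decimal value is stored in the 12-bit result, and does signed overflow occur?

-1141; no overflow

0b101111111011 → 101111111011 = -1029 (signed)
000001110000 = 112 (signed)
Subtract via negate-and-add: invert 000001110000 + 1 = 111110010000 (i.e. -112).
  101111111011
+ 111110010000
= 101110001011  (discard carry-out 1)
Result 101110001011: MSB = 1 → 2955 − 4096 = -1141.
Both addends (after negating the subtrahend) are negative and so is the stored result: no signed overflow.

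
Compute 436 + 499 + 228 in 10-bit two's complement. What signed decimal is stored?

436 + 499 = 935 → wraps to -89 (1110100111)
-89 + 228 = 139 (0010001011)

139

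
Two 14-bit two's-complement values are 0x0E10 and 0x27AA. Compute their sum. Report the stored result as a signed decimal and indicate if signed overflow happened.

0x0E10 = 00111000010000 = 3600 (signed)
0x27AA = 10011110101010 = -6230 (signed)
  00111000010000
+ 10011110101010
= 11010110111010
Result 11010110111010: MSB = 1 → 13754 − 16384 = -2630.
Addends have opposite signs, so signed overflow cannot occur.

-2630; no overflow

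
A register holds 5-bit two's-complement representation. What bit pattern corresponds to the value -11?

10101

|-11| = 11 = 01011 in 5 bits.
Invert the bits: 10100. Add 1: 10101.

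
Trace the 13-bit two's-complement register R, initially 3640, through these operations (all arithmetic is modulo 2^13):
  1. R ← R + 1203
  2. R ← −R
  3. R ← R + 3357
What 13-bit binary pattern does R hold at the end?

Start: R = 3640 = 0111000111000.
R = 3640 + 1203 = 4843; wraps to -3349 = 1001011101011
R = −(-3349) = 3349 = 0110100010101
R = 3349 + 3357 = 6706; wraps to -1486 = 1101000110010

1101000110010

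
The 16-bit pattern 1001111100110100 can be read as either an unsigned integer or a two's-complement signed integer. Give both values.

unsigned = 40756, signed = -24780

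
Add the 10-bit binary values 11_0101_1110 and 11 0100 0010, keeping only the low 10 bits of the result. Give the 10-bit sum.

  1101011110
+ 1101000010
= 1010100000  (discard carry-out 1)

1010100000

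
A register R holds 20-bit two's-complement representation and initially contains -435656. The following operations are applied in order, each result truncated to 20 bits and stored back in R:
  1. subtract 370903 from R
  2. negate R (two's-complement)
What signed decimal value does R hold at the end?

-242017

Start: R = -435656 = 10010101101000111000.
R = -435656 − 370903 = -806559; wraps to 242017 = 00111011000101100001
R = −(242017) = -242017 = 11000100111010011111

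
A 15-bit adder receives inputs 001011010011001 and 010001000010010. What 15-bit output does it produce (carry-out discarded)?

011100010101011

  001011010011001
+ 010001000010010
= 011100010101011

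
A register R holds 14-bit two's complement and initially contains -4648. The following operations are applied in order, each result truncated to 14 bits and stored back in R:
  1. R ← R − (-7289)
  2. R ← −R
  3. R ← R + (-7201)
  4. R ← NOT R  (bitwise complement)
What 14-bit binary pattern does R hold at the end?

10011001110001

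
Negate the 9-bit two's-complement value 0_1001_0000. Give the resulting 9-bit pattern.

101110000

Invert: 101101111. Add 1: 101110000.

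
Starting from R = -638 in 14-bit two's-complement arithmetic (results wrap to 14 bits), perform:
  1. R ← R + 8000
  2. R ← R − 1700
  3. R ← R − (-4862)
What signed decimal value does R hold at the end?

Start: R = -638 = 11110110000010.
R = -638 + 8000 = 7362 = 01110011000010
R = 7362 − 1700 = 5662 = 01011000011110
R = 5662 − (-4862) = 10524; wraps to -5860 = 10100100011100

-5860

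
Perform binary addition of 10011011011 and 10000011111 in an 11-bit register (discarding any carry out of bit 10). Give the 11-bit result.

  10011011011
+ 10000011111
= 00011111010  (discard carry-out 1)

00011111010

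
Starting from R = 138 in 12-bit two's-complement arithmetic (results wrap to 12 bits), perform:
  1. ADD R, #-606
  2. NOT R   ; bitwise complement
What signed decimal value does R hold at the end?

467

Start: R = 138 = 000010001010.
R = 138 + (-606) = -468 = 111000101100
R = NOT 111000101100 = 000111010011 = 467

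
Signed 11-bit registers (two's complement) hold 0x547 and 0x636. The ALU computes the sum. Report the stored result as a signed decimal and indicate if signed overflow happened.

0x547 = 10101000111 = -697 (signed)
0x636 = 11000110110 = -458 (signed)
  10101000111
+ 11000110110
= 01101111101  (discard carry-out 1)
Result 01101111101: MSB = 0 → value 893.
Both addends are negative but the stored result is non-negative: signed overflow. The true value -697 + (-458) = -1155 lies outside [-1024, 1023].

893; overflow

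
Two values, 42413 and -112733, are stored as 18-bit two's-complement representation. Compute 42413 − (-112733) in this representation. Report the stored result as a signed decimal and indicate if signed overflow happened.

42413 → 001010010110101101
-112733 → 100100011110100011
Subtract via negate-and-add: invert 100100011110100011 + 1 = 011011100001011101 (i.e. 112733).
  001010010110101101
+ 011011100001011101
= 100101111000001010
Result 100101111000001010: MSB = 1 → 155146 − 262144 = -106998.
Both addends (after negating the subtrahend) are non-negative but the stored result is negative: signed overflow. The true value 42413 − (-112733) = 155146 lies outside [-131072, 131071].

-106998; overflow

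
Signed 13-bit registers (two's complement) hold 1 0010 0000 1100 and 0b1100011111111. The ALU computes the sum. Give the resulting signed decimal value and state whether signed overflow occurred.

2827; overflow

1 0010 0000 1100 → 1001000001100 = -3572 (signed)
0b1100011111111 → 1100011111111 = -1793 (signed)
  1001000001100
+ 1100011111111
= 0101100001011  (discard carry-out 1)
Result 0101100001011: MSB = 0 → value 2827.
Both addends are negative but the stored result is non-negative: signed overflow. The true value -3572 + (-1793) = -5365 lies outside [-4096, 4095].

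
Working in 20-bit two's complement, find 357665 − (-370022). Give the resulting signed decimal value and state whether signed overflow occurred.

357665 → 01010111010100100001
-370022 → 10100101101010011010
Subtract via negate-and-add: invert 10100101101010011010 + 1 = 01011010010101100110 (i.e. 370022).
  01010111010100100001
+ 01011010010101100110
= 10110001101010000111
Result 10110001101010000111: MSB = 1 → 727687 − 1048576 = -320889.
Both addends (after negating the subtrahend) are non-negative but the stored result is negative: signed overflow. The true value 357665 − (-370022) = 727687 lies outside [-524288, 524287].

-320889; overflow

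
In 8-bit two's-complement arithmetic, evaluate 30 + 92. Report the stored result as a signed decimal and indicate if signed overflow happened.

30 → 00011110
92 → 01011100
  00011110
+ 01011100
= 01111010
Result 01111010: MSB = 0 → value 122.
Both addends are non-negative and so is the stored result: no signed overflow.

122; no overflow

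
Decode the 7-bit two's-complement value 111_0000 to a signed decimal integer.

-16

MSB is 1, so the value is negative.
Unsigned reading: 112. Subtract 2^7 = 128: 112 − 128 = -16.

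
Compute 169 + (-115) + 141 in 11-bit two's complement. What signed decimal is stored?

169 + (-115) = 54 (00000110110)
54 + 141 = 195 (00011000011)

195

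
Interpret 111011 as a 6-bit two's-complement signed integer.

MSB is 1, so the value is negative.
Invert: 000100. Add 1: 000101 = 5. So the value is −5.

-5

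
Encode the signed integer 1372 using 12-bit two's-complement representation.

010101011100

1372 is non-negative, so write it directly in 12 bits: 010101011100.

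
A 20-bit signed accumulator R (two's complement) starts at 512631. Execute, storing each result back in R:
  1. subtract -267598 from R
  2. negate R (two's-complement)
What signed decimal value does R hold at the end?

268347

Start: R = 512631 = 01111101001001110111.
R = 512631 − (-267598) = 780229; wraps to -268347 = 10111110011111000101
R = −(-268347) = 268347 = 01000001100000111011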